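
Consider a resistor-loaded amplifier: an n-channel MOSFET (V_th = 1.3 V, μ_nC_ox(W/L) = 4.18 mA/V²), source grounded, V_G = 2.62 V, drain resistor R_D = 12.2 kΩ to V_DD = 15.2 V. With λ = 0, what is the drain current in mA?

V_GS = V_G = 2.62 V, so V_ov = 2.62 − 1.3 = 1.32 V.
Assume saturation: I_D = ½ k_n V_ov² = 0.5 × 4.18 × 1.32² = 3.64 mA, giving V_DS = V_DD − I_D R_D = 15.2 − 3.64 × 12.2 = -29.2 V.
But -29.2 V < V_ov = 1.32 V, so the device is actually in triode.
In triode I_D = k_n[V_ov V_DS − ½ V_DS²] and I_D = (V_DD − V_DS)/R_D. Equating: 25.5 V_DS² − 68.31 V_DS + 15.2 = 0, giving V_DS = 0.245 V (the root below V_ov).
I_D = (15.2 − 0.245) / 12.2 = 1.23 mA.

I_D = 1.23 mA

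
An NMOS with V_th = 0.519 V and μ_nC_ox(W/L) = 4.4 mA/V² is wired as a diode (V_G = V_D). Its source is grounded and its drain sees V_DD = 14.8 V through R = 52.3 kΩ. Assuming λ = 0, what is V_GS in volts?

With gate tied to drain, V_GS = V_DS ≥ V_GS − V_th, so the device is in saturation.
KCL at the drain: ½ k_n (V_GS − V_th)² = (V_DD − V_GS)/R.
Let x = V_GS − 0.519. Then 115 x² + x − 14.28 = 0, giving x = 0.348 V (positive root), so V_GS = 0.867 V.
I_D = (V_DD − V_GS)/R = (14.8 − 0.867) / 52.3 = 0.266 mA.

V_GS = 0.867 V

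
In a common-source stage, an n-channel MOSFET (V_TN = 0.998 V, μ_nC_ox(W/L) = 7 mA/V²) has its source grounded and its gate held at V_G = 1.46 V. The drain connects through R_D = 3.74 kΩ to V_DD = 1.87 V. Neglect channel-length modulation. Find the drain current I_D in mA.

V_GS = V_G = 1.46 V, so V_ov = 1.46 − 0.998 = 0.462 V.
Assume saturation: I_D = ½ k_n V_ov² = 0.5 × 7 × 0.462² = 0.747 mA, giving V_DS = V_DD − I_D R_D = 1.87 − 0.747 × 3.74 = -0.924 V.
But -0.924 V < V_ov = 0.462 V, so the device is actually in triode.
In triode I_D = k_n[V_ov V_DS − ½ V_DS²] and I_D = (V_DD − V_DS)/R_D. Equating: 13.1 V_DS² − 13.1 V_DS + 1.87 = 0, giving V_DS = 0.173 V (the root below V_ov).
I_D = (1.87 − 0.173) / 3.74 = 0.454 mA.

I_D = 0.454 mA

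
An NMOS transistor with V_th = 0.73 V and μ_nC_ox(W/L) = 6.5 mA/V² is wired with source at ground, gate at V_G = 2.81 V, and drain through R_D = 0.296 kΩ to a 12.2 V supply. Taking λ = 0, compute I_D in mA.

I_D = 14.1 mA

V_GS = V_G = 2.81 V, so V_ov = 2.81 − 0.73 = 2.08 V.
Assume saturation: I_D = ½ k_n V_ov² = 0.5 × 6.5 × 2.08² = 14.1 mA, giving V_DS = V_DD − I_D R_D = 12.2 − 14.1 × 0.296 = 8.04 V.
V_DS = 8.04 V ≥ V_ov = 2.08 V, confirming saturation.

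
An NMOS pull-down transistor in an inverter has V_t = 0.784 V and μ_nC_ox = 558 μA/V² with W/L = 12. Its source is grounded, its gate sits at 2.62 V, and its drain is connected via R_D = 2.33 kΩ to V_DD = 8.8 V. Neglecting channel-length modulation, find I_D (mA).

I_D = 3.64 mA

V_GS = V_G = 2.62 V, so V_ov = 2.62 − 0.784 = 1.84 V.
k_n = μ_nC_ox · (W/L) = 6.696 mA/V².
Assume saturation: I_D = ½ k_n V_ov² = 0.5 × 6.696 × 1.84² = 11.3 mA, giving V_DS = V_DD − I_D R_D = 8.8 − 11.3 × 2.33 = -17.5 V.
But -17.5 V < V_ov = 1.84 V, so the device is actually in triode.
In triode I_D = k_n[V_ov V_DS − ½ V_DS²] and I_D = (V_DD − V_DS)/R_D. Equating: 7.8 V_DS² − 29.64 V_DS + 8.8 = 0, giving V_DS = 0.325 V (the root below V_ov).
I_D = (8.8 − 0.325) / 2.33 = 3.64 mA.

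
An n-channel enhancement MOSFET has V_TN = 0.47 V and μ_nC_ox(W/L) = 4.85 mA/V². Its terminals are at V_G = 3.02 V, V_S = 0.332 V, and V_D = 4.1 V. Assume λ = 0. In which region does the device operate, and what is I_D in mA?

V_GS = V_G − V_S = 3.02 − 0.332 = 2.69 V; V_DS = V_D − V_S = 4.1 − 0.332 = 3.77 V.
V_ov = V_GS − V_TN = 2.69 − 0.47 = 2.22 V.
Since V_DS = 3.77 V ≥ V_ov = 2.22 V, the device is in saturation.
I_D = ½ k_n V_ov² = 0.5 × 4.85 × 2.22² = 11.9 mA.

Saturation; I_D = 11.9 mA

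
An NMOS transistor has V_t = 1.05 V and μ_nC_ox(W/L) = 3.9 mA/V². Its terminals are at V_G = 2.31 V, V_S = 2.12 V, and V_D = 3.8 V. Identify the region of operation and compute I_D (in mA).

Cutoff; I_D = 0 mA

V_GS = V_G − V_S = 2.31 − 2.12 = 0.19 V; V_DS = V_D − V_S = 3.8 − 2.12 = 1.68 V.
V_GS = 0.19 V < V_t = 1.05 V, so the transistor is in cutoff.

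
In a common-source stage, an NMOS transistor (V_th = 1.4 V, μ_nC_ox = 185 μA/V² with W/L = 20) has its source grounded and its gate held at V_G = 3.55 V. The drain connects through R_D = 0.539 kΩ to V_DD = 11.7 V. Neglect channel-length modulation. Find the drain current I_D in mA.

I_D = 8.55 mA

V_GS = V_G = 3.55 V, so V_ov = 3.55 − 1.4 = 2.15 V.
k_n = μ_nC_ox · (W/L) = 3.7 mA/V².
Assume saturation: I_D = ½ k_n V_ov² = 0.5 × 3.7 × 2.15² = 8.55 mA, giving V_DS = V_DD − I_D R_D = 11.7 − 8.55 × 0.539 = 7.09 V.
V_DS = 7.09 V ≥ V_ov = 2.15 V, confirming saturation.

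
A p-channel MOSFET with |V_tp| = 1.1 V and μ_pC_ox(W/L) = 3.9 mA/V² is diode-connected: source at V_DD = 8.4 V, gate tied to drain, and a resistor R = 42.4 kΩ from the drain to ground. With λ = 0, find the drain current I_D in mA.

With gate tied to drain, V_SG = V_SD ≥ V_SG − |V_tp|, so the device is in saturation.
KCL at the drain: ½ k_p (V_SG − |V_tp|)² = (V_DD − V_SG)/R.
Let x = V_SG − 1.1. Then 82.7 x² + x − 7.3 = 0, giving x = 0.291 V (positive root), so V_SG = 1.39 V.
I_D = (V_DD − V_SG)/R = (8.4 − 1.39) / 42.4 = 0.165 mA.

I_D = 0.165 mA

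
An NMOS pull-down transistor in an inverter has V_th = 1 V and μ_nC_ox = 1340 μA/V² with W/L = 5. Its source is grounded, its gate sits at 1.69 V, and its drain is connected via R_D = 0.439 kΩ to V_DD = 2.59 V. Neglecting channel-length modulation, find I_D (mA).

I_D = 1.59 mA

V_GS = V_G = 1.69 V, so V_ov = 1.69 − 1 = 0.69 V.
k_n = μ_nC_ox · (W/L) = 6.7 mA/V².
Assume saturation: I_D = ½ k_n V_ov² = 0.5 × 6.7 × 0.69² = 1.59 mA, giving V_DS = V_DD − I_D R_D = 2.59 − 1.59 × 0.439 = 1.89 V.
V_DS = 1.89 V ≥ V_ov = 0.69 V, confirming saturation.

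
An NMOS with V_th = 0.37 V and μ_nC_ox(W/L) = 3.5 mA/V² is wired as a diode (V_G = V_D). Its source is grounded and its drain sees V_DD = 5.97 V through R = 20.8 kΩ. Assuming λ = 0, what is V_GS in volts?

With gate tied to drain, V_GS = V_DS ≥ V_GS − V_th, so the device is in saturation.
KCL at the drain: ½ k_n (V_GS − V_th)² = (V_DD − V_GS)/R.
Let x = V_GS − 0.37. Then 36.4 x² + x − 5.6 = 0, giving x = 0.379 V (positive root), so V_GS = 0.749 V.
I_D = (V_DD − V_GS)/R = (5.97 − 0.749) / 20.8 = 0.251 mA.

V_GS = 0.749 V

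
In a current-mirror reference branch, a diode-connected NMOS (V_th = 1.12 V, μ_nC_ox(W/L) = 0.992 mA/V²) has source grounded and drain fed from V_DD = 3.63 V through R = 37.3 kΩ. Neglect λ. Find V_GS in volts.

With gate tied to drain, V_GS = V_DS ≥ V_GS − V_th, so the device is in saturation.
KCL at the drain: ½ k_n (V_GS − V_th)² = (V_DD − V_GS)/R.
Let x = V_GS − 1.12. Then 18.5 x² + x − 2.51 = 0, giving x = 0.342 V (positive root), so V_GS = 1.46 V.
I_D = (V_DD − V_GS)/R = (3.63 − 1.46) / 37.3 = 0.0581 mA.

V_GS = 1.46 V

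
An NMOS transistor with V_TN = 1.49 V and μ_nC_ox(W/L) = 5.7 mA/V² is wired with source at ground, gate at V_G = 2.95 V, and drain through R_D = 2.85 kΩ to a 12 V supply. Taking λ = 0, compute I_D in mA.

V_GS = V_G = 2.95 V, so V_ov = 2.95 − 1.49 = 1.46 V.
Assume saturation: I_D = ½ k_n V_ov² = 0.5 × 5.7 × 1.46² = 6.08 mA, giving V_DS = V_DD − I_D R_D = 12 − 6.08 × 2.85 = -5.31 V.
But -5.31 V < V_ov = 1.46 V, so the device is actually in triode.
In triode I_D = k_n[V_ov V_DS − ½ V_DS²] and I_D = (V_DD − V_DS)/R_D. Equating: 8.12 V_DS² − 24.72 V_DS + 12 = 0, giving V_DS = 0.606 V (the root below V_ov).
I_D = (12 − 0.606) / 2.85 = 4 mA.

I_D = 4.00 mA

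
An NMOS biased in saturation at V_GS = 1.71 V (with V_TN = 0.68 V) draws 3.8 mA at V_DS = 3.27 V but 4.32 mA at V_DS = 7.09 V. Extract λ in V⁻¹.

λ = 0.0406 V⁻¹

With V_GS fixed, I_D ∝ (1 + λ V_DS) in saturation, so I_D2/I_D1 = (1 + λ V_DS2)/(1 + λ V_DS1).
4.32/3.8 = 1.137 = (1 + 7.09 λ)/(1 + 3.27 λ).
Solving: λ (I_D1 V_DS2 − I_D2 V_DS1) = I_D2 − I_D1, so λ = (4.32 − 3.8) / (3.8 × 7.09 − 4.32 × 3.27) = 0.52 / 12.8 = 0.0406 V⁻¹.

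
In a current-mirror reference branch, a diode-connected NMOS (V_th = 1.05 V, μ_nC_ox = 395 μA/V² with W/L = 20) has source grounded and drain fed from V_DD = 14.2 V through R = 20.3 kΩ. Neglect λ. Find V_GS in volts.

With gate tied to drain, V_GS = V_DS ≥ V_GS − V_th, so the device is in saturation.
k_n = μ_nC_ox · (W/L) = 7.9 mA/V².
KCL at the drain: ½ k_n (V_GS − V_th)² = (V_DD − V_GS)/R.
Let x = V_GS − 1.05. Then 80.2 x² + x − 13.15 = 0, giving x = 0.399 V (positive root), so V_GS = 1.45 V.
I_D = (V_DD − V_GS)/R = (14.2 − 1.45) / 20.3 = 0.628 mA.

V_GS = 1.45 V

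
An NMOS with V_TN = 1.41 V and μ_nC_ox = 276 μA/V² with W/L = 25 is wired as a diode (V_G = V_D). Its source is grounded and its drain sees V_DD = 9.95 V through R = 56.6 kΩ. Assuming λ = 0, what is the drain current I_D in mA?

With gate tied to drain, V_GS = V_DS ≥ V_GS − V_TN, so the device is in saturation.
k_n = μ_nC_ox · (W/L) = 6.9 mA/V².
KCL at the drain: ½ k_n (V_GS − V_TN)² = (V_DD − V_GS)/R.
Let x = V_GS − 1.41. Then 195 x² + x − 8.54 = 0, giving x = 0.207 V (positive root), so V_GS = 1.62 V.
I_D = (V_DD − V_GS)/R = (9.95 − 1.62) / 56.6 = 0.147 mA.

I_D = 0.147 mA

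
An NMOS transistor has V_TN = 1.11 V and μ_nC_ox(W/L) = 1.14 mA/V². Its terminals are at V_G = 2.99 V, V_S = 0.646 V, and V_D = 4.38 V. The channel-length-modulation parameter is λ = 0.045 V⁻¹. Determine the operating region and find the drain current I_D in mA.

Saturation; I_D = 1.01 mA

V_GS = V_G − V_S = 2.99 − 0.646 = 2.34 V; V_DS = V_D − V_S = 4.38 − 0.646 = 3.73 V.
V_ov = V_GS − V_TN = 2.34 − 1.11 = 1.23 V.
Since V_DS = 3.73 V ≥ V_ov = 1.23 V, the device is in saturation.
I_D = ½ k_n V_ov² (1 + λ V_DS) = 0.5 × 1.14 × 1.23² × (1 + 0.045 × 3.73) = 1.01 mA.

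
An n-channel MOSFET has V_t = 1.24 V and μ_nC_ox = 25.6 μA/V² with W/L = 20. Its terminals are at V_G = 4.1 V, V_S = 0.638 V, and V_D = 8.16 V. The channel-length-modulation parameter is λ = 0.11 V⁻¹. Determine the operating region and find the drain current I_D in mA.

Saturation; I_D = 2.31 mA

V_GS = V_G − V_S = 4.1 − 0.638 = 3.46 V; V_DS = V_D − V_S = 8.16 − 0.638 = 7.52 V.
k_n = μ_nC_ox · (W/L) = 0.512 mA/V².
V_ov = V_GS − V_t = 3.46 − 1.24 = 2.22 V.
Since V_DS = 7.52 V ≥ V_ov = 2.22 V, the device is in saturation.
I_D = ½ k_n V_ov² (1 + λ V_DS) = 0.5 × 0.512 × 2.22² × (1 + 0.11 × 7.52) = 2.31 mA.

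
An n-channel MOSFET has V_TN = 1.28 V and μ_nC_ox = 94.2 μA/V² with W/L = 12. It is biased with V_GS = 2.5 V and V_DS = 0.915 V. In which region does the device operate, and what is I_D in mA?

k_n = μ_nC_ox · (W/L) = 1.13 mA/V².
V_ov = V_GS − V_TN = 2.5 − 1.28 = 1.22 V.
Since V_DS = 0.915 V < V_ov = 1.22 V, the device is in the triode region.
I_D = k_n [V_ov · V_DS − ½ V_DS²] = 1.13 × [1.22 × 0.915 − 0.5 × 0.915²] = 0.789 mA.

Triode; I_D = 0.789 mA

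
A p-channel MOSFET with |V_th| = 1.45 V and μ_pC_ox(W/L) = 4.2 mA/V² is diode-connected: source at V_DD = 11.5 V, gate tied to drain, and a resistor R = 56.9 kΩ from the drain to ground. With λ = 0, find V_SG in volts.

With gate tied to drain, V_SG = V_SD ≥ V_SG − |V_th|, so the device is in saturation.
KCL at the drain: ½ k_p (V_SG − |V_th|)² = (V_DD − V_SG)/R.
Let x = V_SG − 1.45. Then 119 x² + x − 10.05 = 0, giving x = 0.286 V (positive root), so V_SG = 1.74 V.
I_D = (V_DD − V_SG)/R = (11.5 − 1.74) / 56.9 = 0.172 mA.

V_SG = 1.74 V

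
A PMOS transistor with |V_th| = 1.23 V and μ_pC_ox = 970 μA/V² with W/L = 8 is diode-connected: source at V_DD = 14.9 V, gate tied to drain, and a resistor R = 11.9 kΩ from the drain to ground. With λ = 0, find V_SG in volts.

With gate tied to drain, V_SG = V_SD ≥ V_SG − |V_th|, so the device is in saturation.
k_p = μ_pC_ox · (W/L) = 7.76 mA/V².
KCL at the drain: ½ k_p (V_SG − |V_th|)² = (V_DD − V_SG)/R.
Let x = V_SG − 1.23. Then 46.2 x² + x − 13.67 = 0, giving x = 0.533 V (positive root), so V_SG = 1.76 V.
I_D = (V_DD − V_SG)/R = (14.9 − 1.76) / 11.9 = 1.1 mA.

V_SG = 1.76 V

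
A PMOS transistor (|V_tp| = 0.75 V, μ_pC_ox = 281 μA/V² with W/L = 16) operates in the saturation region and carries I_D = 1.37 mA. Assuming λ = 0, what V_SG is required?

k_p = μ_pC_ox · (W/L) = 4.496 mA/V².
In saturation I_D = ½ k_p (V_SG − |V_tp|)², so V_SG − |V_tp| = √(2 I_D / k_p) = √(2 × 1.37 / 4.496) = 0.781 V.
V_SG = 0.75 + 0.781 = 1.53 V.

V_SG = 1.53 V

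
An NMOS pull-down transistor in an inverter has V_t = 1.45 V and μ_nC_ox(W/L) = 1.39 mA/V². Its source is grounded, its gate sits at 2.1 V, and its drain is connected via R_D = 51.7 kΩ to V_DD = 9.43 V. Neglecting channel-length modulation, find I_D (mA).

I_D = 0.178 mA

V_GS = V_G = 2.1 V, so V_ov = 2.1 − 1.45 = 0.65 V.
Assume saturation: I_D = ½ k_n V_ov² = 0.5 × 1.39 × 0.65² = 0.294 mA, giving V_DS = V_DD − I_D R_D = 9.43 − 0.294 × 51.7 = -5.75 V.
But -5.75 V < V_ov = 0.65 V, so the device is actually in triode.
In triode I_D = k_n[V_ov V_DS − ½ V_DS²] and I_D = (V_DD − V_DS)/R_D. Equating: 35.9 V_DS² − 47.71 V_DS + 9.43 = 0, giving V_DS = 0.242 V (the root below V_ov).
I_D = (9.43 − 0.242) / 51.7 = 0.178 mA.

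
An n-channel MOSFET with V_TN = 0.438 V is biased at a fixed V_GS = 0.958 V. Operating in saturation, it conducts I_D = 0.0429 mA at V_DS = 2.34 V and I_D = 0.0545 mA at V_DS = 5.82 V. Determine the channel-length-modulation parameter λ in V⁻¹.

With V_GS fixed, I_D ∝ (1 + λ V_DS) in saturation, so I_D2/I_D1 = (1 + λ V_DS2)/(1 + λ V_DS1).
0.0545/0.0429 = 1.27 = (1 + 5.82 λ)/(1 + 2.34 λ).
Solving: λ (I_D1 V_DS2 − I_D2 V_DS1) = I_D2 − I_D1, so λ = (0.0545 − 0.0429) / (0.0429 × 5.82 − 0.0545 × 2.34) = 0.0116 / 0.122 = 0.095 V⁻¹.

λ = 0.0950 V⁻¹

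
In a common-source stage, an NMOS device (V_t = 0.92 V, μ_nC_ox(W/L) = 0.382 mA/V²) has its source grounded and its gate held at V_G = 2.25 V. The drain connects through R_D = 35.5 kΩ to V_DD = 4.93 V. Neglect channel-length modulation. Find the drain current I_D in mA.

V_GS = V_G = 2.25 V, so V_ov = 2.25 − 0.92 = 1.33 V.
Assume saturation: I_D = ½ k_n V_ov² = 0.5 × 0.382 × 1.33² = 0.338 mA, giving V_DS = V_DD − I_D R_D = 4.93 − 0.338 × 35.5 = -7.06 V.
But -7.06 V < V_ov = 1.33 V, so the device is actually in triode.
In triode I_D = k_n[V_ov V_DS − ½ V_DS²] and I_D = (V_DD − V_DS)/R_D. Equating: 6.78 V_DS² − 19.04 V_DS + 4.93 = 0, giving V_DS = 0.289 V (the root below V_ov).
I_D = (4.93 − 0.289) / 35.5 = 0.131 mA.

I_D = 0.131 mA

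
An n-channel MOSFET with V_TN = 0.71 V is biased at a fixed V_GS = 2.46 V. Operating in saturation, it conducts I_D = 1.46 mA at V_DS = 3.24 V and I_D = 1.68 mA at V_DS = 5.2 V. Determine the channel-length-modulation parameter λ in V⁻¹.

With V_GS fixed, I_D ∝ (1 + λ V_DS) in saturation, so I_D2/I_D1 = (1 + λ V_DS2)/(1 + λ V_DS1).
1.68/1.46 = 1.151 = (1 + 5.2 λ)/(1 + 3.24 λ).
Solving: λ (I_D1 V_DS2 − I_D2 V_DS1) = I_D2 − I_D1, so λ = (1.68 − 1.46) / (1.46 × 5.2 − 1.68 × 3.24) = 0.22 / 2.15 = 0.102 V⁻¹.

λ = 0.102 V⁻¹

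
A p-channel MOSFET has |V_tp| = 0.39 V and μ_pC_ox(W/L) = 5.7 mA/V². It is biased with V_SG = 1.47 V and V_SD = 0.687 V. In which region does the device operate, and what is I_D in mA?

V_ov = V_SG − |V_tp| = 1.47 − 0.39 = 1.08 V.
Since V_SD = 0.687 V < V_ov = 1.08 V, the device is in the triode region.
I_D = k_p [V_ov · V_SD − ½ V_SD²] = 5.7 × [1.08 × 0.687 − 0.5 × 0.687²] = 2.88 mA.

Triode; I_D = 2.88 mA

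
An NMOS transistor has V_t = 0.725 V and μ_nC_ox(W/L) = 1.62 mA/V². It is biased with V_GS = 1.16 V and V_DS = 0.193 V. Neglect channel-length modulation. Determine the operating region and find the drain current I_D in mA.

V_ov = V_GS − V_t = 1.16 − 0.725 = 0.435 V.
Since V_DS = 0.193 V < V_ov = 0.435 V, the device is in the triode region.
I_D = k_n [V_ov · V_DS − ½ V_DS²] = 1.62 × [0.435 × 0.193 − 0.5 × 0.193²] = 0.106 mA.

Triode; I_D = 0.106 mA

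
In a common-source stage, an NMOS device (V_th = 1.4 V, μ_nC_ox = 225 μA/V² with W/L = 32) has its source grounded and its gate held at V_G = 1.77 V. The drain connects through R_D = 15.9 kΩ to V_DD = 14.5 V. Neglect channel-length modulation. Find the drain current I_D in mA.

I_D = 0.493 mA

V_GS = V_G = 1.77 V, so V_ov = 1.77 − 1.4 = 0.37 V.
k_n = μ_nC_ox · (W/L) = 7.2 mA/V².
Assume saturation: I_D = ½ k_n V_ov² = 0.5 × 7.2 × 0.37² = 0.493 mA, giving V_DS = V_DD − I_D R_D = 14.5 − 0.493 × 15.9 = 6.66 V.
V_DS = 6.66 V ≥ V_ov = 0.37 V, confirming saturation.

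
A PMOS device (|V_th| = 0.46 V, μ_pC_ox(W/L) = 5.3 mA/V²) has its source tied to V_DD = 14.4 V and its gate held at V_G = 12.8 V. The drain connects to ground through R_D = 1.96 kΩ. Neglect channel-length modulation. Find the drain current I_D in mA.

I_D = 3.44 mA

V_SG = V_DD − V_G = 14.4 − 12.8 = 1.6 V, so V_ov = 1.6 − 0.46 = 1.14 V.
Assume saturation: I_D = ½ k_p V_ov² = 0.5 × 5.3 × 1.14² = 3.44 mA, giving V_SD = V_DD − I_D R_D = 14.4 − 3.44 × 1.96 = 7.65 V.
V_SD = 7.65 V ≥ V_ov = 1.14 V, confirming saturation.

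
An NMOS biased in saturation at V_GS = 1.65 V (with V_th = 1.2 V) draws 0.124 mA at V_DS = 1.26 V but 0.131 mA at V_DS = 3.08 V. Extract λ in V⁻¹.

λ = 0.0323 V⁻¹

With V_GS fixed, I_D ∝ (1 + λ V_DS) in saturation, so I_D2/I_D1 = (1 + λ V_DS2)/(1 + λ V_DS1).
0.131/0.124 = 1.056 = (1 + 3.08 λ)/(1 + 1.26 λ).
Solving: λ (I_D1 V_DS2 − I_D2 V_DS1) = I_D2 − I_D1, so λ = (0.131 − 0.124) / (0.124 × 3.08 − 0.131 × 1.26) = 0.007 / 0.217 = 0.0323 V⁻¹.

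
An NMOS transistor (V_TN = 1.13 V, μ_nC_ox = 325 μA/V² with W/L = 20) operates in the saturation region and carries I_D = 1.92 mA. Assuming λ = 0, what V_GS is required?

k_n = μ_nC_ox · (W/L) = 6.5 mA/V².
In saturation I_D = ½ k_n (V_GS − V_TN)², so V_GS − V_TN = √(2 I_D / k_n) = √(2 × 1.92 / 6.5) = 0.769 V.
V_GS = 1.13 + 0.769 = 1.9 V.

V_GS = 1.90 V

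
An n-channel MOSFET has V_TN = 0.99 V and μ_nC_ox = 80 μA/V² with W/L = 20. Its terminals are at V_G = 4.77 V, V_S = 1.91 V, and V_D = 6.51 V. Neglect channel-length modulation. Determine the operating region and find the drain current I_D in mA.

V_GS = V_G − V_S = 4.77 − 1.91 = 2.86 V; V_DS = V_D − V_S = 6.51 − 1.91 = 4.6 V.
k_n = μ_nC_ox · (W/L) = 1.6 mA/V².
V_ov = V_GS − V_TN = 2.86 − 0.99 = 1.87 V.
Since V_DS = 4.6 V ≥ V_ov = 1.87 V, the device is in saturation.
I_D = ½ k_n V_ov² = 0.5 × 1.6 × 1.87² = 2.8 mA.

Saturation; I_D = 2.80 mA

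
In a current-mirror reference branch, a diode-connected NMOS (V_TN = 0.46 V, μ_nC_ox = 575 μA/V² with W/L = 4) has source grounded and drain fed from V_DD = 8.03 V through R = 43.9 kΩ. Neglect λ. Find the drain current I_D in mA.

With gate tied to drain, V_GS = V_DS ≥ V_GS − V_TN, so the device is in saturation.
k_n = μ_nC_ox · (W/L) = 2.3 mA/V².
KCL at the drain: ½ k_n (V_GS − V_TN)² = (V_DD − V_GS)/R.
Let x = V_GS − 0.46. Then 50.5 x² + x − 7.57 = 0, giving x = 0.377 V (positive root), so V_GS = 0.837 V.
I_D = (V_DD − V_GS)/R = (8.03 − 0.837) / 43.9 = 0.164 mA.

I_D = 0.164 mA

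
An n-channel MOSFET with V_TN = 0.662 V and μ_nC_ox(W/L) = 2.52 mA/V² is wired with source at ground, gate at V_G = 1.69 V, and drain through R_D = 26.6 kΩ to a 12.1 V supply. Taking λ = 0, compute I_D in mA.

V_GS = V_G = 1.69 V, so V_ov = 1.69 − 0.662 = 1.03 V.
Assume saturation: I_D = ½ k_n V_ov² = 0.5 × 2.52 × 1.03² = 1.33 mA, giving V_DS = V_DD − I_D R_D = 12.1 − 1.33 × 26.6 = -23.3 V.
But -23.3 V < V_ov = 1.03 V, so the device is actually in triode.
In triode I_D = k_n[V_ov V_DS − ½ V_DS²] and I_D = (V_DD − V_DS)/R_D. Equating: 33.5 V_DS² − 69.91 V_DS + 12.1 = 0, giving V_DS = 0.19 V (the root below V_ov).
I_D = (12.1 − 0.19) / 26.6 = 0.448 mA.

I_D = 0.448 mA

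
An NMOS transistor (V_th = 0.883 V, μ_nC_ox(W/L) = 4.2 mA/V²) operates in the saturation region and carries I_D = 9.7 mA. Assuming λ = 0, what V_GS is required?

In saturation I_D = ½ k_n (V_GS − V_th)², so V_GS − V_th = √(2 I_D / k_n) = √(2 × 9.7 / 4.2) = 2.15 V.
V_GS = 0.883 + 2.15 = 3.03 V.

V_GS = 3.03 V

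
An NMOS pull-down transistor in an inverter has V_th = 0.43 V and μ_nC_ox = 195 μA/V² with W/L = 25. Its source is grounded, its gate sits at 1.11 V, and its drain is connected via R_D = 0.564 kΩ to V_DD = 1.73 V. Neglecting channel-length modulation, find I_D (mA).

I_D = 1.13 mA

V_GS = V_G = 1.11 V, so V_ov = 1.11 − 0.43 = 0.68 V.
k_n = μ_nC_ox · (W/L) = 4.875 mA/V².
Assume saturation: I_D = ½ k_n V_ov² = 0.5 × 4.875 × 0.68² = 1.13 mA, giving V_DS = V_DD − I_D R_D = 1.73 − 1.13 × 0.564 = 1.09 V.
V_DS = 1.09 V ≥ V_ov = 0.68 V, confirming saturation.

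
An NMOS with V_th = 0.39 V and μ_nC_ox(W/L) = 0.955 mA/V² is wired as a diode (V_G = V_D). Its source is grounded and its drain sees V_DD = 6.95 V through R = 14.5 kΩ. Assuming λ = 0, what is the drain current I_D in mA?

I_D = 0.390 mA

With gate tied to drain, V_GS = V_DS ≥ V_GS − V_th, so the device is in saturation.
KCL at the drain: ½ k_n (V_GS − V_th)² = (V_DD − V_GS)/R.
Let x = V_GS − 0.39. Then 6.92 x² + x − 6.56 = 0, giving x = 0.904 V (positive root), so V_GS = 1.29 V.
I_D = (V_DD − V_GS)/R = (6.95 − 1.29) / 14.5 = 0.39 mA.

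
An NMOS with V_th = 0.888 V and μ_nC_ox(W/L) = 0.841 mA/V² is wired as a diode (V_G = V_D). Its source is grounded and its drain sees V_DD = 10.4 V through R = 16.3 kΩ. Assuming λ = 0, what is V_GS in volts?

With gate tied to drain, V_GS = V_DS ≥ V_GS − V_th, so the device is in saturation.
KCL at the drain: ½ k_n (V_GS − V_th)² = (V_DD − V_GS)/R.
Let x = V_GS − 0.888. Then 6.85 x² + x − 9.512 = 0, giving x = 1.11 V (positive root), so V_GS = 2 V.
I_D = (V_DD − V_GS)/R = (10.4 − 2) / 16.3 = 0.516 mA.

V_GS = 2.00 V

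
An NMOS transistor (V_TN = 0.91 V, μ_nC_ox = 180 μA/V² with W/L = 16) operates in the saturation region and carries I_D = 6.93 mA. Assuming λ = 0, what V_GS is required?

V_GS = 3.10 V

k_n = μ_nC_ox · (W/L) = 2.88 mA/V².
In saturation I_D = ½ k_n (V_GS − V_TN)², so V_GS − V_TN = √(2 I_D / k_n) = √(2 × 6.93 / 2.88) = 2.19 V.
V_GS = 0.91 + 2.19 = 3.1 V.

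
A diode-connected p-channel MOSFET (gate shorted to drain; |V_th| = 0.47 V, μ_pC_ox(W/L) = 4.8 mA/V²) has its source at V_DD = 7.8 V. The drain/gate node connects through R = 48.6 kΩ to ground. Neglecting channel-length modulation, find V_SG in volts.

With gate tied to drain, V_SG = V_SD ≥ V_SG − |V_th|, so the device is in saturation.
KCL at the drain: ½ k_p (V_SG − |V_th|)² = (V_DD − V_SG)/R.
Let x = V_SG − 0.47. Then 117 x² + x − 7.33 = 0, giving x = 0.246 V (positive root), so V_SG = 0.716 V.
I_D = (V_DD − V_SG)/R = (7.8 − 0.716) / 48.6 = 0.146 mA.

V_SG = 0.716 V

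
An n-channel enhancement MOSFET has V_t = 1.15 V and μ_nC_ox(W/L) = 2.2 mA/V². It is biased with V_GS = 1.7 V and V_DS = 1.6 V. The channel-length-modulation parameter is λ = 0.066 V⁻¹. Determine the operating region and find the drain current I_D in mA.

Saturation; I_D = 0.368 mA

V_ov = V_GS − V_t = 1.7 − 1.15 = 0.55 V.
Since V_DS = 1.6 V ≥ V_ov = 0.55 V, the device is in saturation.
I_D = ½ k_n V_ov² (1 + λ V_DS) = 0.5 × 2.2 × 0.55² × (1 + 0.066 × 1.6) = 0.368 mA.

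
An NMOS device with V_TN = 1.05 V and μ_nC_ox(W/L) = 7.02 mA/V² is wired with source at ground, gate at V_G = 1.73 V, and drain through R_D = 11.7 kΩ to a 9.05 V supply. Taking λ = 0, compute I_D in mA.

I_D = 0.758 mA

V_GS = V_G = 1.73 V, so V_ov = 1.73 − 1.05 = 0.68 V.
Assume saturation: I_D = ½ k_n V_ov² = 0.5 × 7.02 × 0.68² = 1.62 mA, giving V_DS = V_DD − I_D R_D = 9.05 − 1.62 × 11.7 = -9.94 V.
But -9.94 V < V_ov = 0.68 V, so the device is actually in triode.
In triode I_D = k_n[V_ov V_DS − ½ V_DS²] and I_D = (V_DD − V_DS)/R_D. Equating: 41.1 V_DS² − 56.85 V_DS + 9.05 = 0, giving V_DS = 0.184 V (the root below V_ov).
I_D = (9.05 − 0.184) / 11.7 = 0.758 mA.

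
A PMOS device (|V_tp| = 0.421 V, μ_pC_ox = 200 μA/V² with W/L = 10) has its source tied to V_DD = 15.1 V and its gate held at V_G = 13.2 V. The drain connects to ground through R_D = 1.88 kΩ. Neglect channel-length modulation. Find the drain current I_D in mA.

I_D = 2.19 mA

V_SG = V_DD − V_G = 15.1 − 13.2 = 1.9 V, so V_ov = 1.9 − 0.421 = 1.48 V.
k_p = μ_pC_ox · (W/L) = 2 mA/V².
Assume saturation: I_D = ½ k_p V_ov² = 0.5 × 2 × 1.48² = 2.19 mA, giving V_SD = V_DD − I_D R_D = 15.1 − 2.19 × 1.88 = 11 V.
V_SD = 11 V ≥ V_ov = 1.48 V, confirming saturation.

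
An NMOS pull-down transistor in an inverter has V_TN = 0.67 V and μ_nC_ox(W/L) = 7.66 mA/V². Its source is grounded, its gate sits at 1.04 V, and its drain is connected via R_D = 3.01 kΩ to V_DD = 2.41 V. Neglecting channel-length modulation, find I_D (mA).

I_D = 0.524 mA

V_GS = V_G = 1.04 V, so V_ov = 1.04 − 0.67 = 0.37 V.
Assume saturation: I_D = ½ k_n V_ov² = 0.5 × 7.66 × 0.37² = 0.524 mA, giving V_DS = V_DD − I_D R_D = 2.41 − 0.524 × 3.01 = 0.832 V.
V_DS = 0.832 V ≥ V_ov = 0.37 V, confirming saturation.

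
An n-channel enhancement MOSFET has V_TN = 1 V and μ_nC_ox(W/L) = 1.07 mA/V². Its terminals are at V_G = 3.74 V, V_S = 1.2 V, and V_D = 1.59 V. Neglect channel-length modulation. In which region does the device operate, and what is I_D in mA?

Triode; I_D = 0.561 mA

V_GS = V_G − V_S = 3.74 − 1.2 = 2.54 V; V_DS = V_D − V_S = 1.59 − 1.2 = 0.39 V.
V_ov = V_GS − V_TN = 2.54 − 1 = 1.54 V.
Since V_DS = 0.39 V < V_ov = 1.54 V, the device is in the triode region.
I_D = k_n [V_ov · V_DS − ½ V_DS²] = 1.07 × [1.54 × 0.39 − 0.5 × 0.39²] = 0.561 mA.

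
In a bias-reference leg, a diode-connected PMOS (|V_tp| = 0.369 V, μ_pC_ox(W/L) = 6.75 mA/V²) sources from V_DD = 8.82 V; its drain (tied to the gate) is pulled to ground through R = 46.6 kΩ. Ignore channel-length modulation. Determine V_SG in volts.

V_SG = 0.598 V

With gate tied to drain, V_SG = V_SD ≥ V_SG − |V_tp|, so the device is in saturation.
KCL at the drain: ½ k_p (V_SG − |V_tp|)² = (V_DD − V_SG)/R.
Let x = V_SG − 0.369. Then 157 x² + x − 8.451 = 0, giving x = 0.229 V (positive root), so V_SG = 0.598 V.
I_D = (V_DD − V_SG)/R = (8.82 − 0.598) / 46.6 = 0.176 mA.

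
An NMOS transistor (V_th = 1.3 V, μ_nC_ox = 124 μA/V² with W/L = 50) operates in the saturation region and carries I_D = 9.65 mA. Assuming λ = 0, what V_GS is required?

V_GS = 3.06 V

k_n = μ_nC_ox · (W/L) = 6.2 mA/V².
In saturation I_D = ½ k_n (V_GS − V_th)², so V_GS − V_th = √(2 I_D / k_n) = √(2 × 9.65 / 6.2) = 1.76 V.
V_GS = 1.3 + 1.76 = 3.06 V.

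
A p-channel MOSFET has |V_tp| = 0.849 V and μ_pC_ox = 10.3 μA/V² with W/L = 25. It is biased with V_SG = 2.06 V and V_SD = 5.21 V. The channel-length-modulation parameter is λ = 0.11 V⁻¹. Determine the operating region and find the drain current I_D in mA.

k_p = μ_pC_ox · (W/L) = 0.2575 mA/V².
V_ov = V_SG − |V_tp| = 2.06 − 0.849 = 1.21 V.
Since V_SD = 5.21 V ≥ V_ov = 1.21 V, the device is in saturation.
I_D = ½ k_p V_ov² (1 + λ V_SD) = 0.5 × 0.2575 × 1.21² × (1 + 0.11 × 5.21) = 0.297 mA.

Saturation; I_D = 0.297 mA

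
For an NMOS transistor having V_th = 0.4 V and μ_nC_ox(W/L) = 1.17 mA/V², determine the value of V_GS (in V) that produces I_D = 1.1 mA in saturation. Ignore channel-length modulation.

In saturation I_D = ½ k_n (V_GS − V_th)², so V_GS − V_th = √(2 I_D / k_n) = √(2 × 1.1 / 1.17) = 1.37 V.
V_GS = 0.4 + 1.37 = 1.77 V.

V_GS = 1.77 V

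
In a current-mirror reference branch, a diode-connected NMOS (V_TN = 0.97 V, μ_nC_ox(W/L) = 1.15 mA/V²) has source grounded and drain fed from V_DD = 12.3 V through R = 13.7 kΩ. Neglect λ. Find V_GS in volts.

With gate tied to drain, V_GS = V_DS ≥ V_GS − V_TN, so the device is in saturation.
KCL at the drain: ½ k_n (V_GS − V_TN)² = (V_DD − V_GS)/R.
Let x = V_GS − 0.97. Then 7.88 x² + x − 11.33 = 0, giving x = 1.14 V (positive root), so V_GS = 2.11 V.
I_D = (V_DD − V_GS)/R = (12.3 − 2.11) / 13.7 = 0.744 mA.

V_GS = 2.11 V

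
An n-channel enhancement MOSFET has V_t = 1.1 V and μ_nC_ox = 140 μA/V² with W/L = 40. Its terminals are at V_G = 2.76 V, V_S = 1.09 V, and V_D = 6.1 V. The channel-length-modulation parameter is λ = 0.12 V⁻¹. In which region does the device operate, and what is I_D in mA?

Saturation; I_D = 1.46 mA

V_GS = V_G − V_S = 2.76 − 1.09 = 1.67 V; V_DS = V_D − V_S = 6.1 − 1.09 = 5.01 V.
k_n = μ_nC_ox · (W/L) = 5.6 mA/V².
V_ov = V_GS − V_t = 1.67 − 1.1 = 0.57 V.
Since V_DS = 5.01 V ≥ V_ov = 0.57 V, the device is in saturation.
I_D = ½ k_n V_ov² (1 + λ V_DS) = 0.5 × 5.6 × 0.57² × (1 + 0.12 × 5.01) = 1.46 mA.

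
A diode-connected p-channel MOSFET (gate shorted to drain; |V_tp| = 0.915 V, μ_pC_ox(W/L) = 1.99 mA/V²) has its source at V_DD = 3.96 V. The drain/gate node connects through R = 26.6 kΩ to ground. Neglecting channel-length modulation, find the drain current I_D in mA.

With gate tied to drain, V_SG = V_SD ≥ V_SG − |V_tp|, so the device is in saturation.
KCL at the drain: ½ k_p (V_SG − |V_tp|)² = (V_DD − V_SG)/R.
Let x = V_SG − 0.915. Then 26.5 x² + x − 3.045 = 0, giving x = 0.321 V (positive root), so V_SG = 1.24 V.
I_D = (V_DD − V_SG)/R = (3.96 − 1.24) / 26.6 = 0.102 mA.

I_D = 0.102 mA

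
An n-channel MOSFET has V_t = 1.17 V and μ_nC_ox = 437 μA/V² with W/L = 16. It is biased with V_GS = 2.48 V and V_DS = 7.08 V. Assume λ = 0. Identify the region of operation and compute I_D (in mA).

Saturation; I_D = 6.00 mA

k_n = μ_nC_ox · (W/L) = 6.992 mA/V².
V_ov = V_GS − V_t = 2.48 − 1.17 = 1.31 V.
Since V_DS = 7.08 V ≥ V_ov = 1.31 V, the device is in saturation.
I_D = ½ k_n V_ov² = 0.5 × 6.992 × 1.31² = 6 mA.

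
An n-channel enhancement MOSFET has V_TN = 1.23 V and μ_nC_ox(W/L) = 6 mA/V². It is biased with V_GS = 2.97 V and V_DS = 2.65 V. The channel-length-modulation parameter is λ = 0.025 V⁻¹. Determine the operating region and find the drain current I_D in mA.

Saturation; I_D = 9.68 mA

V_ov = V_GS − V_TN = 2.97 − 1.23 = 1.74 V.
Since V_DS = 2.65 V ≥ V_ov = 1.74 V, the device is in saturation.
I_D = ½ k_n V_ov² (1 + λ V_DS) = 0.5 × 6 × 1.74² × (1 + 0.025 × 2.65) = 9.68 mA.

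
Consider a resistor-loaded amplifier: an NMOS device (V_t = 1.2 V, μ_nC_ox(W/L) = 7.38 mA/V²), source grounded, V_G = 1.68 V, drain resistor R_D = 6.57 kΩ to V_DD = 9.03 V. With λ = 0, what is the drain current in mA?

I_D = 0.850 mA

V_GS = V_G = 1.68 V, so V_ov = 1.68 − 1.2 = 0.48 V.
Assume saturation: I_D = ½ k_n V_ov² = 0.5 × 7.38 × 0.48² = 0.85 mA, giving V_DS = V_DD − I_D R_D = 9.03 − 0.85 × 6.57 = 3.44 V.
V_DS = 3.44 V ≥ V_ov = 0.48 V, confirming saturation.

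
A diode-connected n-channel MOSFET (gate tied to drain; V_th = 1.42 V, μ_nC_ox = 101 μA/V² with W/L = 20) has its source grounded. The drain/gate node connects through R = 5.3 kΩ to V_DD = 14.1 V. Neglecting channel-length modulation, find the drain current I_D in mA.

I_D = 2.12 mA

With gate tied to drain, V_GS = V_DS ≥ V_GS − V_th, so the device is in saturation.
k_n = μ_nC_ox · (W/L) = 2.02 mA/V².
KCL at the drain: ½ k_n (V_GS − V_th)² = (V_DD − V_GS)/R.
Let x = V_GS − 1.42. Then 5.35 x² + x − 12.68 = 0, giving x = 1.45 V (positive root), so V_GS = 2.87 V.
I_D = (V_DD − V_GS)/R = (14.1 − 2.87) / 5.3 = 2.12 mA.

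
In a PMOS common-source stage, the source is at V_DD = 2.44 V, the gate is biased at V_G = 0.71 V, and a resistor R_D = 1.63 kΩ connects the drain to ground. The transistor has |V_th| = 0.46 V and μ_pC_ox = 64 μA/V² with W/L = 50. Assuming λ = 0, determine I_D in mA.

I_D = 1.27 mA

V_SG = V_DD − V_G = 2.44 − 0.71 = 1.73 V, so V_ov = 1.73 − 0.46 = 1.27 V.
k_p = μ_pC_ox · (W/L) = 3.2 mA/V².
Assume saturation: I_D = ½ k_p V_ov² = 0.5 × 3.2 × 1.27² = 2.58 mA, giving V_SD = V_DD − I_D R_D = 2.44 − 2.58 × 1.63 = -1.77 V.
But -1.77 V < V_ov = 1.27 V, so the device is actually in triode.
In triode I_D = k_p[V_ov V_SD − ½ V_SD²] and I_D = (V_DD − V_SD)/R_D. Equating: 2.61 V_SD² − 7.624 V_SD + 2.44 = 0, giving V_SD = 0.366 V (the root below V_ov).
I_D = (2.44 − 0.366) / 1.63 = 1.27 mA.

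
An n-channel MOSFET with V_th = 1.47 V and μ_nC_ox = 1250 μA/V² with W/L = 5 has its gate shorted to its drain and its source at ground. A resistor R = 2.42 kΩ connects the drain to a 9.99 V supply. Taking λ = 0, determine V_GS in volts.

With gate tied to drain, V_GS = V_DS ≥ V_GS − V_th, so the device is in saturation.
k_n = μ_nC_ox · (W/L) = 6.25 mA/V².
KCL at the drain: ½ k_n (V_GS − V_th)² = (V_DD − V_GS)/R.
Let x = V_GS − 1.47. Then 7.56 x² + x − 8.52 = 0, giving x = 0.997 V (positive root), so V_GS = 2.47 V.
I_D = (V_DD − V_GS)/R = (9.99 − 2.47) / 2.42 = 3.11 mA.

V_GS = 2.47 V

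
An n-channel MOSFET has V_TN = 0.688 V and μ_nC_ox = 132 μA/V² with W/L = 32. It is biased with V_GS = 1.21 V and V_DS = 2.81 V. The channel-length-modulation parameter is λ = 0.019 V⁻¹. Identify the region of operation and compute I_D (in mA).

Saturation; I_D = 0.606 mA

k_n = μ_nC_ox · (W/L) = 4.224 mA/V².
V_ov = V_GS − V_TN = 1.21 − 0.688 = 0.522 V.
Since V_DS = 2.81 V ≥ V_ov = 0.522 V, the device is in saturation.
I_D = ½ k_n V_ov² (1 + λ V_DS) = 0.5 × 4.224 × 0.522² × (1 + 0.019 × 2.81) = 0.606 mA.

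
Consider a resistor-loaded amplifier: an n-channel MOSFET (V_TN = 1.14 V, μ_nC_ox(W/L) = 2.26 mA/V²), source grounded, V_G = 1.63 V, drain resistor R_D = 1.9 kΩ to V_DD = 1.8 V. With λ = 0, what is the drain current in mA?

V_GS = V_G = 1.63 V, so V_ov = 1.63 − 1.14 = 0.49 V.
Assume saturation: I_D = ½ k_n V_ov² = 0.5 × 2.26 × 0.49² = 0.271 mA, giving V_DS = V_DD − I_D R_D = 1.8 − 0.271 × 1.9 = 1.28 V.
V_DS = 1.28 V ≥ V_ov = 0.49 V, confirming saturation.

I_D = 0.271 mA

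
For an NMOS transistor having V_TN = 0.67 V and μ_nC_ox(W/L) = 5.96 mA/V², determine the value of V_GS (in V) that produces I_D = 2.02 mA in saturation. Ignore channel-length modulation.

V_GS = 1.49 V

In saturation I_D = ½ k_n (V_GS − V_TN)², so V_GS − V_TN = √(2 I_D / k_n) = √(2 × 2.02 / 5.96) = 0.823 V.
V_GS = 0.67 + 0.823 = 1.49 V.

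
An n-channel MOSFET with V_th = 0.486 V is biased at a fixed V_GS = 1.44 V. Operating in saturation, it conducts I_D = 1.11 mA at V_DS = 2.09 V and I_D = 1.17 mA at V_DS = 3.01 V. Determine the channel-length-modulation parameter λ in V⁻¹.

λ = 0.0670 V⁻¹

With V_GS fixed, I_D ∝ (1 + λ V_DS) in saturation, so I_D2/I_D1 = (1 + λ V_DS2)/(1 + λ V_DS1).
1.17/1.11 = 1.054 = (1 + 3.01 λ)/(1 + 2.09 λ).
Solving: λ (I_D1 V_DS2 − I_D2 V_DS1) = I_D2 − I_D1, so λ = (1.17 − 1.11) / (1.11 × 3.01 − 1.17 × 2.09) = 0.06 / 0.896 = 0.067 V⁻¹.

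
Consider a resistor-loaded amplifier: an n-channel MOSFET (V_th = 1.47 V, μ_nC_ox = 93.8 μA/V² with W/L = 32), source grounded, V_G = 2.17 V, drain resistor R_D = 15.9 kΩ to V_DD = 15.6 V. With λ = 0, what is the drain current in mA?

I_D = 0.735 mA

V_GS = V_G = 2.17 V, so V_ov = 2.17 − 1.47 = 0.7 V.
k_n = μ_nC_ox · (W/L) = 3.002 mA/V².
Assume saturation: I_D = ½ k_n V_ov² = 0.5 × 3.002 × 0.7² = 0.735 mA, giving V_DS = V_DD − I_D R_D = 15.6 − 0.735 × 15.9 = 3.91 V.
V_DS = 3.91 V ≥ V_ov = 0.7 V, confirming saturation.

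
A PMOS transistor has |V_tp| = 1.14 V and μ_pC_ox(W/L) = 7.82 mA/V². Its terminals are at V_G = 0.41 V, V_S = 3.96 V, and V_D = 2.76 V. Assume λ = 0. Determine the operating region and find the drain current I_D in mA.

Triode; I_D = 17.0 mA

V_SG = V_S − V_G = 3.96 − 0.41 = 3.55 V; V_SD = V_S − V_D = 3.96 − 2.76 = 1.2 V.
V_ov = V_SG − |V_tp| = 3.55 − 1.14 = 2.41 V.
Since V_SD = 1.2 V < V_ov = 2.41 V, the device is in the triode region.
I_D = k_p [V_ov · V_SD − ½ V_SD²] = 7.82 × [2.41 × 1.2 − 0.5 × 1.2²] = 17 mA.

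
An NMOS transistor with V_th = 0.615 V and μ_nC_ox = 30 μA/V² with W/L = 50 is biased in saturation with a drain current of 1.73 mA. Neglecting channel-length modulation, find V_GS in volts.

V_GS = 2.13 V

k_n = μ_nC_ox · (W/L) = 1.5 mA/V².
In saturation I_D = ½ k_n (V_GS − V_th)², so V_GS − V_th = √(2 I_D / k_n) = √(2 × 1.73 / 1.5) = 1.52 V.
V_GS = 0.615 + 1.52 = 2.13 V.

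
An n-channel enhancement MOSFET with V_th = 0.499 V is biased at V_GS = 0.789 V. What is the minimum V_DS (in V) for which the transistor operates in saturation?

V_DS,sat = 0.290 V

The boundary between triode and saturation is V_DS = V_GS − V_th = V_ov.
V_ov = 0.789 − 0.499 = 0.29 V.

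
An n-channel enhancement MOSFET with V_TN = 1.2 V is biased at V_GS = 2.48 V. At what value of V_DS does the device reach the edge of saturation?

The boundary between triode and saturation is V_DS = V_GS − V_TN = V_ov.
V_ov = 2.48 − 1.2 = 1.28 V.

V_DS,sat = 1.28 V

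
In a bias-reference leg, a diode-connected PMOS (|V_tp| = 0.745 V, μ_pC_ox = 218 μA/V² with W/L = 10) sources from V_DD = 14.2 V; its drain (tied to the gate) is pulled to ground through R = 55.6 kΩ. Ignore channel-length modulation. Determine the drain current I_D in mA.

With gate tied to drain, V_SG = V_SD ≥ V_SG − |V_tp|, so the device is in saturation.
k_p = μ_pC_ox · (W/L) = 2.18 mA/V².
KCL at the drain: ½ k_p (V_SG − |V_tp|)² = (V_DD − V_SG)/R.
Let x = V_SG − 0.745. Then 60.6 x² + x − 13.46 = 0, giving x = 0.463 V (positive root), so V_SG = 1.21 V.
I_D = (V_DD − V_SG)/R = (14.2 − 1.21) / 55.6 = 0.234 mA.

I_D = 0.234 mA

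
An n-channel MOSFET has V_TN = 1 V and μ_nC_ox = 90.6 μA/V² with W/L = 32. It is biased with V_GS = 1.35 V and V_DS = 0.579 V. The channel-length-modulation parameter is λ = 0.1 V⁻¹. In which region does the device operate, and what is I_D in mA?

Saturation; I_D = 0.188 mA

k_n = μ_nC_ox · (W/L) = 2.899 mA/V².
V_ov = V_GS − V_TN = 1.35 − 1 = 0.35 V.
Since V_DS = 0.579 V ≥ V_ov = 0.35 V, the device is in saturation.
I_D = ½ k_n V_ov² (1 + λ V_DS) = 0.5 × 2.899 × 0.35² × (1 + 0.1 × 0.579) = 0.188 mA.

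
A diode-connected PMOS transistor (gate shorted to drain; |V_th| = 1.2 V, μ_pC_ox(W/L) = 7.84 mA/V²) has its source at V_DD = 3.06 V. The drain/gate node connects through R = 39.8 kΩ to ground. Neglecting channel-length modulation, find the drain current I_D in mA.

With gate tied to drain, V_SG = V_SD ≥ V_SG − |V_th|, so the device is in saturation.
KCL at the drain: ½ k_p (V_SG − |V_th|)² = (V_DD − V_SG)/R.
Let x = V_SG − 1.2. Then 156 x² + x − 1.86 = 0, giving x = 0.106 V (positive root), so V_SG = 1.31 V.
I_D = (V_DD − V_SG)/R = (3.06 − 1.31) / 39.8 = 0.0441 mA.

I_D = 0.0441 mA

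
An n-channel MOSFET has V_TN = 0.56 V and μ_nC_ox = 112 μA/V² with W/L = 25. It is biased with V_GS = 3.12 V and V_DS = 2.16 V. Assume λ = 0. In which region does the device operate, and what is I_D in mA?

k_n = μ_nC_ox · (W/L) = 2.8 mA/V².
V_ov = V_GS − V_TN = 3.12 − 0.56 = 2.56 V.
Since V_DS = 2.16 V < V_ov = 2.56 V, the device is in the triode region.
I_D = k_n [V_ov · V_DS − ½ V_DS²] = 2.8 × [2.56 × 2.16 − 0.5 × 2.16²] = 8.95 mA.

Triode; I_D = 8.95 mA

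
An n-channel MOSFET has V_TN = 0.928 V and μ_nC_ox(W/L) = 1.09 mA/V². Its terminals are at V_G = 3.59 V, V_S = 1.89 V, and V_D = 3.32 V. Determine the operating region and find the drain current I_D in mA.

V_GS = V_G − V_S = 3.59 − 1.89 = 1.7 V; V_DS = V_D − V_S = 3.32 − 1.89 = 1.43 V.
V_ov = V_GS − V_TN = 1.7 − 0.928 = 0.772 V.
Since V_DS = 1.43 V ≥ V_ov = 0.772 V, the device is in saturation.
I_D = ½ k_n V_ov² = 0.5 × 1.09 × 0.772² = 0.325 mA.

Saturation; I_D = 0.325 mA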